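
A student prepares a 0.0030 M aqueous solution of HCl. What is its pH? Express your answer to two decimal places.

pH = 2.52

HCl is a strong acid and dissociates completely, so [H+] = 0.0030 M.
pH = -log(0.003) = 2.52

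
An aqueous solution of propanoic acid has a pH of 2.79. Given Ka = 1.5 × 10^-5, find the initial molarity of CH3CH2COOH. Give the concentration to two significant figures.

C₀ = 1.8 × 10^-1 M

[H+] = 10^(-2.79) = 1.62 × 10^-3 M = x
Ka = x²/(C₀ − x) ⇒ C₀ = x + x²/Ka
C₀ = 1.62 × 10^-3 + (1.62 × 10^-3)²/(1.5 × 10^-5) = 1.77 × 10^-1 M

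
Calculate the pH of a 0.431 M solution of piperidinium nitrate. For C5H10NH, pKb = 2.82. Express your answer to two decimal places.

pH = 5.77

C5H10NH2+ is the conjugate acid of the weak base C5H10NH.
Kb = 10^(−2.82) = 1.51 × 10^-3
Ka = Kw/Kb = 1.0×10^-14 / 1.51 × 10^-3 = 6.62 × 10^-12
From the ICE table, Ka = [H+]²/(0.431 − [H+]) = 6.62 × 10^-12.
Neglecting [H+] in the denominator: [H+] = √(6.62 × 10^-12 × 0.431) = 1.69 × 10^-6 M
Check: 0.00039% ionized — well under 5%, approximation valid.
pH = −log(1.69 × 10^-6) = 5.77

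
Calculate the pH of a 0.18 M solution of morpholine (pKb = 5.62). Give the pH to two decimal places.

pH = 10.82

C4H8ONH + H2O ⇌ C4H8ONH2+ + OH-
Kb = 10^(−5.62) = 2.40 × 10^-6
Kb = x²/(0.18 − x) = 2.40 × 10^-6
Neglecting x in the denominator: x = √(2.40 × 10^-6 × 0.18) = 6.57 × 10^-4 M
pOH = 3.18, so pH = 14.00 − pOH = 10.82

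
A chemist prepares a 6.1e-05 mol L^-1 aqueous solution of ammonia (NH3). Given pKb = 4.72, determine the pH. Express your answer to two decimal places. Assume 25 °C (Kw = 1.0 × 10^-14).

pH = 9.41

NH3 + H2O ⇌ NH4+ + OH-
Kb = 10^(−4.72) = 1.91 × 10^-5
Kb = [OH-]²/(6.1e-05 − [OH-]) = 1.91 × 10^-5
Here C₀/Kb ≈ 3.19, so the small-[OH-] approximation fails. Use the quadratic:
[OH-] = (−Kb + √(Kb² + 4·Kb·C₀))/2 = 2.59 × 10^-5 M
pOH = 4.59, so pH = 14.00 − pOH = 9.41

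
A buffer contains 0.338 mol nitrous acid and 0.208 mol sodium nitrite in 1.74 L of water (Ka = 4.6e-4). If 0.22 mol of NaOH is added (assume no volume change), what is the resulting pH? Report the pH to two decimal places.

pH = 3.90

After neutralization: n(HNO2) = 0.118 mol, n(NO2-) = 0.428 mol.
pKa = −log(4.6 × 10^-4) = 3.337
Henderson–Hasselbalch with mole ratio 0.428/0.118: pH = 3.337 + (+0.560)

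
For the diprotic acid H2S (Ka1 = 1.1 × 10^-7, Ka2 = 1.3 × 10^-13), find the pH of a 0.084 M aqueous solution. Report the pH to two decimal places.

Ka1 ≫ Ka2, so treat the first dissociation as the only significant source of H+.
Ka1 = x²/(0.084 − x) = 1.1 × 10^-7
x ≈ √(1.1 × 10^-7 × 0.084) = 9.61 × 10^-5 M
pH = −log(9.61 × 10^-5) = 4.02

pH = 4.02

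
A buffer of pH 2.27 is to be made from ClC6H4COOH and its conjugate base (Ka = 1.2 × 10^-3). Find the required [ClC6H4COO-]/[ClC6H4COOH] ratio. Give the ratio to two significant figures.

ratio = 0.22

pKa = -log(1.2 × 10^-3) = 2.921
pH = pKa + log(r) ⇒ log(r) = 2.27 − 2.921 = -0.651
r = [ClC6H4COO-]/[ClC6H4COOH] = 10^(-0.651) = 0.223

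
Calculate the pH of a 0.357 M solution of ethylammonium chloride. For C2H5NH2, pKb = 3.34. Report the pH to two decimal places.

C2H5NH3+ is the conjugate acid of the weak base C2H5NH2.
Kb = 10^(−3.34) = 4.57 × 10^-4
Ka = Kw/Kb = 1.0×10^-14 / 4.57 × 10^-4 = 2.19 × 10^-11
From the ICE table, Ka = [H+]²/(0.357 − [H+]) = 2.19 × 10^-11.
Assume [H+] ≪ 0.357: [H+] ≈ √(2.19 × 10^-11 × 0.357) = 2.80 × 10^-6 M
([H+]/C₀ = 0.00078% < 5%, so the approximation holds.)
pH = −log[H+] = −log(2.80 × 10^-6) = 5.55

pH = 5.55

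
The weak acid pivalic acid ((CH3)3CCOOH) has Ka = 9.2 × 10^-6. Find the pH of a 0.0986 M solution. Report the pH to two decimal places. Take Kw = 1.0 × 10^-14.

pH = 3.02

(CH3)3CCOOH ⇌ (CH3)3CCOO- + H+
Ka = [H+]²/(0.0986 − [H+]) = 9.2 × 10^-6
Since Ka ≪ C₀, [H+] ≈ √(Ka·C₀) = 9.52 × 10^-4 M.
pH = −log(9.52 × 10^-4) = 3.02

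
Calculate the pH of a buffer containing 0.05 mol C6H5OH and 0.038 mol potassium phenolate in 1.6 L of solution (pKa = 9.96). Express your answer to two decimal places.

pH = pKa + log([A⁻]/[HA]) = 9.96 + log(0.038/0.05)
pH = 9.96 + (-0.119) = 9.84

pH = 9.84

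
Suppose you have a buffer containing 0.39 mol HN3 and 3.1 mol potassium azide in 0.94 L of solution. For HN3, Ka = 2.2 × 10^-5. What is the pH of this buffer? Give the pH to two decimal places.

pKa = −log(2.2 × 10^-5) = 4.658
Henderson–Hasselbalch: pH = pKa + log([N3-]/[HN3]) = 4.658 + log(3.1/0.39)
pH = 4.658 + (+0.900) = 5.56

pH = 5.56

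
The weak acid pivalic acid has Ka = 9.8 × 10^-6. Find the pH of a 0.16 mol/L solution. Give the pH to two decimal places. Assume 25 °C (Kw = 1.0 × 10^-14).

(CH3)3CCOOH ⇌ (CH3)3CCOO- + H+
From the ICE table, Ka = x²/(0.16 − x) = 9.8 × 10^-6.
Since Ka ≪ C₀, x ≈ √(Ka·C₀) = 1.25 × 10^-3 M.
Check: 0.78% ionized — well under 5%, approximation valid.
pH = −log(1.25 × 10^-3) = 2.90

pH = 2.90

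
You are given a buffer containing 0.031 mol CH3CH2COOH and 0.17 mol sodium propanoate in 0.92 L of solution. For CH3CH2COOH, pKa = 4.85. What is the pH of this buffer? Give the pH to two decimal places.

Using pH = pKa + log([base]/[acid]) with [base]/[acid] = 0.17/0.031:
pH = 4.85 + (+0.739) = 5.59

pH = 5.59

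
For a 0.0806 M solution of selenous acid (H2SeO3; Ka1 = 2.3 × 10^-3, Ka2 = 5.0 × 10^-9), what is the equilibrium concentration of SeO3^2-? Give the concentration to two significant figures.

First ionization gives [H+] ≈ [HSeO3-] = 1.25 × 10^-2 M.
Second step: Ka2 = [H+][SeO3^2-]/[HSeO3-] ≈ [SeO3^2-] (since [H+] ≈ [HSeO3-]).
So [SeO3^2-] ≈ Ka2.

5.0 × 10^-9 M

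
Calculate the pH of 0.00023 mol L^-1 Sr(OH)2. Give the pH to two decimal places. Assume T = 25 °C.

Sr(OH)2 is a strong base (each formula unit releases 2 OH-); [OH-] = 0.00046 M.
pOH = -log(0.00046) = 3.34
pH = 14.00 - 3.34 = 10.66

pH = 10.66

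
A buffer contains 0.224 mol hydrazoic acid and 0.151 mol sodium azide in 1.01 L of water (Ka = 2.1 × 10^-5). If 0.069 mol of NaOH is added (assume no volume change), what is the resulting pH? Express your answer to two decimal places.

OH- converts HN3 to N3-: HN3 → 0.155 mol, N3- → 0.22 mol.
pKa = −log(2.1 × 10^-5) = 4.678
Henderson–Hasselbalch with mole ratio 0.22/0.155: pH = 4.678 + (+0.152)

pH = 4.83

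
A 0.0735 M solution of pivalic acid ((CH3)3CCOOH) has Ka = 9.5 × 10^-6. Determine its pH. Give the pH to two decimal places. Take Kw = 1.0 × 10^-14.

(CH3)3CCOOH ⇌ (CH3)3CCOO- + H+
Ka = [H+]²/(0.0735 − [H+]) = 9.5 × 10^-6
Neglecting [H+] in the denominator: [H+] = √(9.5 × 10^-6 × 0.0735) = 8.36 × 10^-4 M
pH = −log[H+] = −log(8.36 × 10^-4) = 3.08

pH = 3.08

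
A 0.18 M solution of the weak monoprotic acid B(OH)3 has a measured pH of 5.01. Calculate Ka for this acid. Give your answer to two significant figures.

[H+] = 10^(-5.01) = 9.77 × 10^-6 M
At equilibrium [HA] = 0.18 − 9.77 × 10^-6 = 1.80 × 10^-1 M
Ka = [H+][A-]/[HA] = (9.77 × 10^-6)² / 1.80 × 10^-1 = 5.3 × 10^-10

Ka = 5.3 × 10^-10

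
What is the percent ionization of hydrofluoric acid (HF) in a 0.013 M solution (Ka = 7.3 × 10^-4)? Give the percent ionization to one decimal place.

21.1%

HF ⇌ F- + H+; let x = [H+] at equilibrium.
Ka = x²/(C₀ − x); solving the quadratic gives x = 2.74 × 10^-3 M.
% ionization = x/C₀ × 100% = 2.74 × 10^-3/0.013 × 100% = 21.1%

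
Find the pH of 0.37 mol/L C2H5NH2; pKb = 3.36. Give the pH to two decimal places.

C2H5NH2 + H2O ⇌ C2H5NH3+ + OH-
Kb = 10^(−3.36) = 4.37 × 10^-4
Kb = [OH-]²/(0.37 − [OH-]) = 4.37 × 10^-4
Assume [OH-] ≪ 0.37: [OH-] ≈ √(4.37 × 10^-4 × 0.37) = 1.27 × 10^-2 M
([OH-]/C₀ = 3.4% < 5%, so the approximation holds.)
pOH = 1.90, so pH = 14.00 − pOH = 12.10

pH = 12.10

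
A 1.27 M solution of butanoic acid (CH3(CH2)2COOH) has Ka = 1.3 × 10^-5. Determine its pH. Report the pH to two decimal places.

CH3(CH2)2COOH ⇌ CH3(CH2)2COO- + H+
From the ICE table, Ka = [H+]²/(1.27 − [H+]) = 1.3 × 10^-5.
Since Ka ≪ C₀, [H+] ≈ √(Ka·C₀) = 4.06 × 10^-3 M.
Check: 0.32% ionized — well under 5%, approximation valid.
pH = −log[H+] = −log(4.06 × 10^-3) = 2.39

pH = 2.39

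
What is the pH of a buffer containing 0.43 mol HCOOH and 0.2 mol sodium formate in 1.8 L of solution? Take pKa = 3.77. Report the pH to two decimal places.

pH = 3.44

pH = pKa + log([A⁻]/[HA]) = 3.77 + log(0.2/0.43)
pH = 3.77 + (-0.332) = 3.44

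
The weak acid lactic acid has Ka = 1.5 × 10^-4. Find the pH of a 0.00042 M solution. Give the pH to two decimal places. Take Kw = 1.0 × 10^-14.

pH = 3.73

CH3CH(OH)COOH ⇌ CH3CH(OH)COO- + H+
From the ICE table, Ka = [H+]²/(0.00042 − [H+]) = 1.5 × 10^-4.
[H+] is not negligible relative to C₀; solve [H+]² + 0.00015·[H+] − 6.3e-08 = 0.
[H+] = (−Ka + √(Ka² + 4·Ka·C₀))/2 = 1.87 × 10^-4 M
pH = −log[H+] = −log(1.87 × 10^-4) = 3.73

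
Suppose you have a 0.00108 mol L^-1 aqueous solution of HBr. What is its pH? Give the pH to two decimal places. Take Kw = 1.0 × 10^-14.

pH = 2.97

HBr is a strong acid and dissociates completely, so [H+] = 0.00108 M.
pH = -log(0.00108) = 2.97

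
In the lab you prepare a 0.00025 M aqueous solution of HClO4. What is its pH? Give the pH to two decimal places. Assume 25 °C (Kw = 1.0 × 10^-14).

HClO4 is a strong acid and dissociates completely, so [H+] = 0.00025 M.
pH = -log(0.00025) = 3.60

pH = 3.60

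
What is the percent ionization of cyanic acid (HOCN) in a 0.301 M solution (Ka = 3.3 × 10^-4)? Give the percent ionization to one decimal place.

HOCN ⇌ OCN- + H+; let x = [H+] at equilibrium.
x ≈ √(Ka·C₀) = √(3.3 × 10^-4 × 0.301) = 9.97 × 10^-3 M
% ionization = x/C₀ × 100% = 9.97 × 10^-3/0.301 × 100% = 3.3%

3.3%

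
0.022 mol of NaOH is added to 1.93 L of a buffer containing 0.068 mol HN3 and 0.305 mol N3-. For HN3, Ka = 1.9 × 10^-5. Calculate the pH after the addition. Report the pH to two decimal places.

OH- converts HN3 to N3-: HN3 → 0.046 mol, N3- → 0.327 mol.
pKa = −log(1.9 × 10^-5) = 4.721
pH = pKa + log([A⁻]/[HA]) = 4.721 + log(0.327/0.046) = 4.721 +0.852

pH = 5.57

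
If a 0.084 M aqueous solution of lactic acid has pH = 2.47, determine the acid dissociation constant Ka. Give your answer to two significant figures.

Ka = 1.4 × 10^-4

[H+] = 10^(-2.47) = 3.39 × 10^-3 M
At equilibrium [HA] = 0.084 − 3.39 × 10^-3 = 8.06 × 10^-2 M
Ka = [H+][A-]/[HA] = (3.39 × 10^-3)² / 8.06 × 10^-2 = 1.4 × 10^-4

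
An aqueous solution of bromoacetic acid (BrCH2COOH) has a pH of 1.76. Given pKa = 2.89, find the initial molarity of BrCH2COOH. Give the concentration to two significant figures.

[H+] = 10^(-1.76) = 1.74 × 10^-2 M = x
Ka = 10^(−2.89) = 1.29 × 10^-3
Ka = x²/(C₀ − x) ⇒ C₀ = x + x²/Ka
C₀ = 1.74 × 10^-2 + (1.74 × 10^-2)²/(1.29 × 10^-3) = 2.52 × 10^-1 M

C₀ = 2.5 × 10^-1 M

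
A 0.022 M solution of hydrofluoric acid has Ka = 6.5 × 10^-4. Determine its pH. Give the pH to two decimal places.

HF ⇌ F- + H+
Ka = x²/(0.022 − x) = 6.5 × 10^-4
Here C₀/Ka ≈ 33.8, so the small-x approximation fails. Use the quadratic:
x = (−Ka + √(Ka² + 4·Ka·C₀))/2 = 3.47 × 10^-3 M
pH = −log[H+] = −log(3.47 × 10^-3) = 2.46

pH = 2.46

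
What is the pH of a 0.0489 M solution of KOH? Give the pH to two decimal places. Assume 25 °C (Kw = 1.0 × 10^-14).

pH = 12.69

KOH is a strong base; [OH-] = 0.0489 M.
pOH = -log(0.0489) = 1.31
pH = 14.00 - 1.31 = 12.69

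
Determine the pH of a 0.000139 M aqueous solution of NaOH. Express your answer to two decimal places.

pH = 10.14

NaOH is a strong base; [OH-] = 0.000139 M.
pOH = -log(0.000139) = 3.86
pH = 14.00 - 3.86 = 10.14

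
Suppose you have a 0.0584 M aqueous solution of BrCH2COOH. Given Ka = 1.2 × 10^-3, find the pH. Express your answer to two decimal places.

BrCH2COOH ⇌ BrCH2COO- + H+
Ka = [H+]²/(0.0584 − [H+]) = 1.2 × 10^-3
Here C₀/Ka ≈ 48.7, so the small-[H+] approximation fails. Use the quadratic:
[H+] = (−Ka + √(Ka² + 4·Ka·C₀))/2 = 7.79 × 10^-3 M
pH = −log[H+] = −log(7.79 × 10^-3) = 2.11

pH = 2.11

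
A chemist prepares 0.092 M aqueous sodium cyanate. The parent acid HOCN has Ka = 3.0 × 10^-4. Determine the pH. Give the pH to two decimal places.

pH = 8.24

OCN- is the conjugate base of the weak acid HOCN.
Kb = Kw/Ka = 1.0×10^-14 / 3.0 × 10^-4 = 3.33 × 10^-11
From the ICE table, Kb = x²/(0.092 − x) = 3.33 × 10^-11.
Since Kb ≪ C₀, x ≈ √(Kb·C₀) = 1.75 × 10^-6 M.
Check: 0.0019% ionized — well under 5%, approximation valid.
pOH = 5.76, so pH = 14.00 − pOH = 8.24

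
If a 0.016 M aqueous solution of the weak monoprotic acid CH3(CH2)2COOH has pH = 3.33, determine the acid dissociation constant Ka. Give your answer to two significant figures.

[H+] = 10^(-3.33) = 4.68 × 10^-4 M
At equilibrium [HA] = 0.016 − 4.68 × 10^-4 = 1.55 × 10^-2 M
Ka = [H+][A-]/[HA] = (4.68 × 10^-4)² / 1.55 × 10^-2 = 1.4 × 10^-5

Ka = 1.4 × 10^-5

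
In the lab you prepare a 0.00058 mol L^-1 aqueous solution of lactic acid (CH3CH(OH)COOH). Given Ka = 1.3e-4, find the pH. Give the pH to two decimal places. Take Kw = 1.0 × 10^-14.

CH3CH(OH)COOH ⇌ CH3CH(OH)COO- + H+
Ka = [H+]²/(0.00058 − [H+]) = 1.3 × 10^-4
The 5% rule fails; solving [H+]² + Ka·[H+] − Ka·C₀ = 0 exactly:
[H+] = [−0.00013 + √(0.00013² + 3.02e-07)]/2 = 2.17 × 10^-4 M
pH = −log[H+] = −log(2.17 × 10^-4) = 3.66

pH = 3.66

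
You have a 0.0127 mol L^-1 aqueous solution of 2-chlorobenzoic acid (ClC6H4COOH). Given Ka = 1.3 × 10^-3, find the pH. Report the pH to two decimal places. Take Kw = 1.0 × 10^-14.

ClC6H4COOH ⇌ ClC6H4COO- + H+
Let x = [H+] at equilibrium. Ka = x²/(0.0127 − x).
x is not negligible relative to C₀; solve x² + 0.0013·x − 1.65e-05 = 0.
x = (−Ka + √(Ka² + 4·Ka·C₀))/2 = 3.46 × 10^-3 M
pH = −log[H+] = −log(3.46 × 10^-3) = 2.46

pH = 2.46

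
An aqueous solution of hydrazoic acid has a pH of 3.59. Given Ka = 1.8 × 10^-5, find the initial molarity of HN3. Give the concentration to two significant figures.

C₀ = 3.9 × 10^-3 M

[H+] = 10^(-3.59) = 2.57 × 10^-4 M = x
Ka = x²/(C₀ − x) ⇒ C₀ = x + x²/Ka
C₀ = 2.57 × 10^-4 + (2.57 × 10^-4)²/(1.8 × 10^-5) = 3.93 × 10^-3 M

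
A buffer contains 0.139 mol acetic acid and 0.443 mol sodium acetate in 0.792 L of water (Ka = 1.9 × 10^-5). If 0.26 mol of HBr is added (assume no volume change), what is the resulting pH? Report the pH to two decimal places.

Added H+ converts CH3COO- to CH3COOH: CH3COOH → 0.399 mol, CH3COO- → 0.183 mol.
pKa = −log(1.9 × 10^-5) = 4.721
pH = pKa + log([A⁻]/[HA]) = 4.721 + log(0.183/0.399) = 4.721 -0.339

pH = 4.38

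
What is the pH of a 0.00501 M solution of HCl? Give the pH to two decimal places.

HCl is a strong acid and dissociates completely, so [H+] = 0.00501 M.
pH = -log(0.00501) = 2.30

pH = 2.30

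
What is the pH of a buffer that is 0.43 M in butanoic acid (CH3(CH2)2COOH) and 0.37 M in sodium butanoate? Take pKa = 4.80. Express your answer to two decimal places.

Henderson–Hasselbalch: pH = pKa + log([CH3(CH2)2COO-]/[CH3(CH2)2COOH]) = 4.80 + log(0.37/0.43)
pH = 4.80 + (-0.065) = 4.73

pH = 4.73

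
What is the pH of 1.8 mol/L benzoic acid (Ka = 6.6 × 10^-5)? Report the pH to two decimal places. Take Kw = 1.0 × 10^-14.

C6H5COOH ⇌ C6H5COO- + H+
From the ICE table, Ka = x²/(1.8 − x) = 6.6 × 10^-5.
Since Ka ≪ C₀, x ≈ √(Ka·C₀) = 1.09 × 10^-2 M.
Check: 0.61% ionized — well under 5%, approximation valid.
pH = −log(1.09 × 10^-2) = 1.96

pH = 1.96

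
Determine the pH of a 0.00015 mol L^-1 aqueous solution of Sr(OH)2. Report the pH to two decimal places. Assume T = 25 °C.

pH = 10.48

Sr(OH)2 is a strong base (each formula unit releases 2 OH-); [OH-] = 0.0003 M.
pOH = -log(0.0003) = 3.52
pH = 14.00 - 3.52 = 10.48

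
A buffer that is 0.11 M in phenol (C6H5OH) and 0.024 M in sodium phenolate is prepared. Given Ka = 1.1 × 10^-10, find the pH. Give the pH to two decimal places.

pH = 9.30

pKa = −log(1.1 × 10^-10) = 9.959
pH = pKa + log([A⁻]/[HA]) = 9.959 + log(0.024/0.11)
pH = 9.959 + (-0.661) = 9.30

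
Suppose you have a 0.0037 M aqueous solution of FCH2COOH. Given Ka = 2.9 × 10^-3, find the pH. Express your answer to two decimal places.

pH = 2.67

FCH2COOH ⇌ FCH2COO- + H+
From the ICE table, Ka = x²/(0.0037 − x) = 2.9 × 10^-3.
x is not negligible relative to C₀; solve x² + 0.0029·x − 1.07e-05 = 0.
x = (−Ka + √(Ka² + 4·Ka·C₀))/2 = 2.13 × 10^-3 M
pH = −log[H+] = −log(2.13 × 10^-3) = 2.67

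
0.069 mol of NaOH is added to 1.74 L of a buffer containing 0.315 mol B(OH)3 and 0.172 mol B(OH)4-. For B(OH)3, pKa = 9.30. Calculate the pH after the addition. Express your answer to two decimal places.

After neutralization: n(B(OH)3) = 0.246 mol, n(B(OH)4-) = 0.241 mol.
pH = pKa + log(n_B(OH)4-/n_B(OH)3) = 9.30 + log(0.241/0.246) = 9.30 + (-0.009)

pH = 9.29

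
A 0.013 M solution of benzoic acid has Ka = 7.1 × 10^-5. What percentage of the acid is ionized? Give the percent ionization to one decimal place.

7.1%

C6H5COOH ⇌ C6H5COO- + H+; let x = [H+] at equilibrium.
Solve x² + 7.1e-05x − 9.23e-07 = 0 → x = 9.26 × 10^-4 M
Fraction ionized = 9.26 × 10^-4 / 0.013 = 0.0712 → 7.1%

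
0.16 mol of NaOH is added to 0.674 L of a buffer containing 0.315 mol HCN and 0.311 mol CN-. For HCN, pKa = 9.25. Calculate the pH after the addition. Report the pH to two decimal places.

After neutralization: n(HCN) = 0.155 mol, n(CN-) = 0.471 mol.
pH = pKa + log([A⁻]/[HA]) = 9.25 + log(0.471/0.155) = 9.25 +0.483

pH = 9.73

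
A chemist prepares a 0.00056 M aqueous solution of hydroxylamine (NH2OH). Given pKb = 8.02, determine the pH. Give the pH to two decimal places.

pH = 8.36

NH2OH + H2O ⇌ NH3OH+ + OH-
Kb = 10^(−8.02) = 9.55 × 10^-9
Kb = [OH-]²/(0.00056 − [OH-]) = 9.55 × 10^-9
Neglecting [OH-] in the denominator: [OH-] = √(9.55 × 10^-9 × 0.00056) = 2.31 × 10^-6 M
([OH-]/C₀ = 0.41% < 5%, so the approximation holds.)
pOH = 5.64, so pH = 14.00 − pOH = 8.36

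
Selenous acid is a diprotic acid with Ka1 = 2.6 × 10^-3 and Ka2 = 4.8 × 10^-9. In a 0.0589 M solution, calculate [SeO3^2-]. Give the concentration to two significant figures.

4.8 × 10^-9 M

First ionization gives [H+] ≈ [HSeO3-] = 1.11 × 10^-2 M.
Second step: Ka2 = [H+][SeO3^2-]/[HSeO3-] ≈ [SeO3^2-] (since [H+] ≈ [HSeO3-]).
So [SeO3^2-] ≈ Ka2.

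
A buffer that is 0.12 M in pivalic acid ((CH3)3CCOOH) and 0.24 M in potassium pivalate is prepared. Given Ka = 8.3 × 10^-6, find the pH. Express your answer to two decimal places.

pH = 5.38

pKa = −log(8.3 × 10^-6) = 5.081
Henderson–Hasselbalch: pH = pKa + log([(CH3)3CCOO-]/[(CH3)3CCOOH]) = 5.081 + log(0.24/0.12)
pH = 5.081 + (+0.301) = 5.38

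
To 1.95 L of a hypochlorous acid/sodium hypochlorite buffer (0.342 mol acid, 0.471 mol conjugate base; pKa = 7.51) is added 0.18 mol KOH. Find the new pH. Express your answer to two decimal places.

pH = 8.11

After neutralization: n(HOCl) = 0.162 mol, n(OCl-) = 0.651 mol.
Henderson–Hasselbalch with mole ratio 0.651/0.162: pH = 7.51 + (+0.604)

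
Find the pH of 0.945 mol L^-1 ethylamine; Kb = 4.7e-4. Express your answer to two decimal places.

C2H5NH2 + H2O ⇌ C2H5NH3+ + OH-
Kb = [OH-]²/(0.945 − [OH-]) = 4.7 × 10^-4
Assume [OH-] ≪ 0.945: [OH-] ≈ √(4.7 × 10^-4 × 0.945) = 2.11 × 10^-2 M
([OH-]/C₀ = 2.2% < 5%, so the approximation holds.)
pOH = 1.68, so pH = 14.00 − pOH = 12.32

pH = 12.32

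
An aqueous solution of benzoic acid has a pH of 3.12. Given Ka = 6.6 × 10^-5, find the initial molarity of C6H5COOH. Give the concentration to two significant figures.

C₀ = 9.5 × 10^-3 M

[H+] = 10^(-3.12) = 7.59 × 10^-4 M = x
Ka = x²/(C₀ − x) ⇒ C₀ = x + x²/Ka
C₀ = 7.59 × 10^-4 + (7.59 × 10^-4)²/(6.6 × 10^-5) = 9.49 × 10^-3 M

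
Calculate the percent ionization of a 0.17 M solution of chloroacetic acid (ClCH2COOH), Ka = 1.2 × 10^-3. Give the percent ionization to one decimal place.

8.1%

ClCH2COOH ⇌ ClCH2COO- + H+; let x = [H+] at equilibrium.
Ka = x²/(C₀ − x); solving the quadratic gives x = 1.37 × 10^-2 M.
Fraction ionized = 1.37 × 10^-2 / 0.17 = 0.0806 → 8.1%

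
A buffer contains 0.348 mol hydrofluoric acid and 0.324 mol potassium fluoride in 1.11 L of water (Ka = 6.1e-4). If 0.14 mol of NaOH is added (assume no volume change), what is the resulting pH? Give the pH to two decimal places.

pH = 3.56

After neutralization: n(HF) = 0.208 mol, n(F-) = 0.464 mol.
pKa = −log(6.1 × 10^-4) = 3.215
Henderson–Hasselbalch with mole ratio 0.464/0.208: pH = 3.215 + (+0.348)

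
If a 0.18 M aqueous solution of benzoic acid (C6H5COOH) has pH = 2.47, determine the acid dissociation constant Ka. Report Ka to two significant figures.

[H+] = 10^(-2.47) = 3.39 × 10^-3 M
At equilibrium [HA] = 0.18 − 3.39 × 10^-3 = 1.77 × 10^-1 M
Ka = [H+][A-]/[HA] = (3.39 × 10^-3)² / 1.77 × 10^-1 = 6.5 × 10^-5

Ka = 6.5 × 10^-5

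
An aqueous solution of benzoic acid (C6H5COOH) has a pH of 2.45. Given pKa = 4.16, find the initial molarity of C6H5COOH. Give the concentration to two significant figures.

[H+] = 10^(-2.45) = 3.55 × 10^-3 M = x
Ka = 10^(−4.16) = 6.92 × 10^-5
Ka = x²/(C₀ − x) ⇒ C₀ = x + x²/Ka
C₀ = 3.55 × 10^-3 + (3.55 × 10^-3)²/(6.92 × 10^-5) = 1.86 × 10^-1 M

C₀ = 1.9 × 10^-1 M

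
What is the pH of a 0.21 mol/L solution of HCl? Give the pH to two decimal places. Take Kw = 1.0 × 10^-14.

HCl is a strong acid and dissociates completely, so [H+] = 0.21 M.
pH = -log(0.21) = 0.68

pH = 0.68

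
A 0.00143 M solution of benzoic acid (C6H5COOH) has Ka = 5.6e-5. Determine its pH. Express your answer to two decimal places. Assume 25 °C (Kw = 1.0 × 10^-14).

C6H5COOH ⇌ C6H5COO- + H+
Let x = [H+] at equilibrium. Ka = x²/(0.00143 − x).
The 5% rule fails; solving x² + Ka·x − Ka·C₀ = 0 exactly:
x = [−5.6e-05 + √(5.6e-05² + 3.2e-07)]/2 = 2.56 × 10^-4 M
pH = −log[H+] = −log(2.56 × 10^-4) = 3.59

pH = 3.59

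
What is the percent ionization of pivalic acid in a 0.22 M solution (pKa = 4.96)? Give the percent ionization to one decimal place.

0.7%

(CH3)3CCOOH ⇌ (CH3)3CCOO- + H+; let x = [H+] at equilibrium.
Ka = 10^(−4.96) = 1.10 × 10^-5
x ≈ √(Ka·C₀) = √(1.10 × 10^-5 × 0.22) = 1.56 × 10^-3 M
% ionization = x/C₀ × 100% = 1.56 × 10^-3/0.22 × 100% = 0.7%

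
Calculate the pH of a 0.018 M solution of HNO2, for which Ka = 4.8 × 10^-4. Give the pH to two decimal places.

HNO2 ⇌ NO2- + H+
Ka = [H+]²/(0.018 − [H+]) = 4.8 × 10^-4
The 5% rule fails; solving [H+]² + Ka·[H+] − Ka·C₀ = 0 exactly:
[H+] = [−0.00048 + √(0.00048² + 3.46e-05)]/2 = 2.71 × 10^-3 M
pH = −log[H+] = −log(2.71 × 10^-3) = 2.57

pH = 2.57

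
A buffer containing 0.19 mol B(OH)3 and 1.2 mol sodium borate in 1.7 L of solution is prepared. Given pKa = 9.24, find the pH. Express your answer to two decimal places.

Using pH = pKa + log([base]/[acid]) with [base]/[acid] = 1.2/0.19:
pH = 9.24 + (+0.800) = 10.04

pH = 10.04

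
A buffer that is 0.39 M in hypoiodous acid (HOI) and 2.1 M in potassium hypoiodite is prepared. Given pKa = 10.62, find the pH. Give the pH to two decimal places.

pH = 11.35

Henderson–Hasselbalch: pH = pKa + log([OI-]/[HOI]) = 10.62 + log(2.1/0.39)
pH = 10.62 + (+0.731) = 11.35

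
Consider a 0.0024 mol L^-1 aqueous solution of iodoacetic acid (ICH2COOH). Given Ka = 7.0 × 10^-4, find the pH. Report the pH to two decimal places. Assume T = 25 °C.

ICH2COOH ⇌ ICH2COO- + H+
Let x = [H+] at equilibrium. Ka = x²/(0.0024 − x).
x is not negligible relative to C₀; solve x² + 0.0007·x − 1.68e-06 = 0.
x = [−0.0007 + √(0.0007² + 6.72e-06)]/2 = 9.93 × 10^-4 M
pH = −log(9.93 × 10^-4) = 3.00

pH = 3.00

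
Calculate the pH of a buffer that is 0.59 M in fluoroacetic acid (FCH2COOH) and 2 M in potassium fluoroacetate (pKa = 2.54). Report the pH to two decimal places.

pH = 3.07

Using pH = pKa + log([base]/[acid]) with [base]/[acid] = 2/0.59:
pH = 2.54 + (+0.530) = 3.07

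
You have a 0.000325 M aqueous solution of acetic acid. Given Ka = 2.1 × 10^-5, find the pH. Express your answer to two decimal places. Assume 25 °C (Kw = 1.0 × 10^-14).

CH3COOH ⇌ CH3COO- + H+
Ka = [H+]²/(0.000325 − [H+]) = 2.1 × 10^-5
The 5% rule fails; solving [H+]² + Ka·[H+] − Ka·C₀ = 0 exactly:
[H+] = [−2.1e-05 + √(2.1e-05² + 2.73e-08)]/2 = 7.28 × 10^-5 M
pH = −log(7.28 × 10^-5) = 4.14

pH = 4.14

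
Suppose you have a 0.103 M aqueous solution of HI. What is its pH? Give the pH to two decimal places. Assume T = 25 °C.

pH = 0.99

HI is a strong acid and dissociates completely, so [H+] = 0.103 M.
pH = -log(0.103) = 0.99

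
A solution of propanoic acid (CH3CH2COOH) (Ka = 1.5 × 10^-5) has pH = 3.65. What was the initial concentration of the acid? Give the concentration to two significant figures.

C₀ = 3.6 × 10^-3 M

[H+] = 10^(-3.65) = 2.24 × 10^-4 M = x
Ka = x²/(C₀ − x) ⇒ C₀ = x + x²/Ka
C₀ = 2.24 × 10^-4 + (2.24 × 10^-4)²/(1.5 × 10^-5) = 3.57 × 10^-3 M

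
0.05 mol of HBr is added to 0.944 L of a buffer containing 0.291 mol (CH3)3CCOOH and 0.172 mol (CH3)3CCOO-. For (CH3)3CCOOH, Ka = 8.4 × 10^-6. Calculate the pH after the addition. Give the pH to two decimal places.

pH = 4.63

Added H+ converts (CH3)3CCOO- to (CH3)3CCOOH: (CH3)3CCOOH → 0.341 mol, (CH3)3CCOO- → 0.122 mol.
pKa = −log(8.4 × 10^-6) = 5.076
pH = pKa + log([A⁻]/[HA]) = 5.076 + log(0.122/0.341) = 5.076 -0.446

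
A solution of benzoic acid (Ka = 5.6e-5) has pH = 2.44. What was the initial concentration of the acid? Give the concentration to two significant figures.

[H+] = 10^(-2.44) = 3.63 × 10^-3 M = x
Ka = x²/(C₀ − x) ⇒ C₀ = x + x²/Ka
C₀ = 3.63 × 10^-3 + (3.63 × 10^-3)²/(5.6 × 10^-5) = 2.39 × 10^-1 M

C₀ = 2.4 × 10^-1 M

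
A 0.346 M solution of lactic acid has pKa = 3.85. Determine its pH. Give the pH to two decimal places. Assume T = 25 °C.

CH3CH(OH)COOH ⇌ CH3CH(OH)COO- + H+
Ka = 10^(−3.85) = 1.41 × 10^-4
From the ICE table, Ka = [H+]²/(0.346 − [H+]) = 1.41 × 10^-4.
Assume [H+] ≪ 0.346: [H+] ≈ √(1.41 × 10^-4 × 0.346) = 6.98 × 10^-3 M
pH = −log(6.98 × 10^-3) = 2.16

pH = 2.16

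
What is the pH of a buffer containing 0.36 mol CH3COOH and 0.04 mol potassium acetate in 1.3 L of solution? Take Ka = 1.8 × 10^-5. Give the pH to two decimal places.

pH = 3.79

pKa = −log(1.8 × 10^-5) = 4.745
Using pH = pKa + log([base]/[acid]) with [base]/[acid] = 0.04/0.36:
pH = 4.745 + (-0.954) = 3.79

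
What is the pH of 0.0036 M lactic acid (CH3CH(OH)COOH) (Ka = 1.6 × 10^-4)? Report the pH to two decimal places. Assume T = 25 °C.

CH3CH(OH)COOH ⇌ CH3CH(OH)COO- + H+
Let x = [H+] at equilibrium. Ka = x²/(0.0036 − x).
x is not negligible relative to C₀; solve x² + 0.00016·x − 5.76e-07 = 0.
x = [−0.00016 + √(0.00016² + 2.3e-06)]/2 = 6.83 × 10^-4 M
pH = −log(6.83 × 10^-4) = 3.17

pH = 3.17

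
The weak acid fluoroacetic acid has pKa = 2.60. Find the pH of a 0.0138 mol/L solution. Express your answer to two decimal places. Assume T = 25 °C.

FCH2COOH ⇌ FCH2COO- + H+
Ka = 10^(−2.60) = 2.51 × 10^-3
Let x = [H+] at equilibrium. Ka = x²/(0.0138 − x).
The 5% rule fails; solving x² + Ka·x − Ka·C₀ = 0 exactly:
x = (−Ka + √(Ka² + 4·Ka·C₀))/2 = 4.76 × 10^-3 M
pH = −log(4.76 × 10^-3) = 2.32

pH = 2.32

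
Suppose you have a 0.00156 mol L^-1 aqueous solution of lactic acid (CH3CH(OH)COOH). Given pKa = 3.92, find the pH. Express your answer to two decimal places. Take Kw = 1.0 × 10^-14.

CH3CH(OH)COOH ⇌ CH3CH(OH)COO- + H+
Ka = 10^(−3.92) = 1.20 × 10^-4
From the ICE table, Ka = x²/(0.00156 − x) = 1.20 × 10^-4.
Here C₀/Ka ≈ 13, so the small-x approximation fails. Use the quadratic:
x = (−Ka + √(Ka² + 4·Ka·C₀))/2 = 3.77 × 10^-4 M
pH = −log(3.77 × 10^-4) = 3.42

pH = 3.42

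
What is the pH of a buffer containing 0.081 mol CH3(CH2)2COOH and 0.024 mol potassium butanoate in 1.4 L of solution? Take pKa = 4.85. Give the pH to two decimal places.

Using pH = pKa + log([base]/[acid]) with [base]/[acid] = 0.024/0.081:
pH = 4.85 + (-0.528) = 4.32

pH = 4.32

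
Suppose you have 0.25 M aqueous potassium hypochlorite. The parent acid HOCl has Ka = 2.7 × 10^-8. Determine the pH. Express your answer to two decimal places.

OCl- is the conjugate base of the weak acid HOCl.
Kb = Kw/Ka = 1.0×10^-14 / 2.7 × 10^-8 = 3.70 × 10^-7
Let x = [OH-] at equilibrium. Kb = x²/(0.25 − x).
Neglecting x in the denominator: x = √(3.70 × 10^-7 × 0.25) = 3.04 × 10^-4 M
(x/C₀ = 0.12% < 5%, so the approximation holds.)
pOH = 3.52, so pH = 14.00 − pOH = 10.48

pH = 10.48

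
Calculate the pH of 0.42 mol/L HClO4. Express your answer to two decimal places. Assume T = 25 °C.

HClO4 is a strong acid and dissociates completely, so [H+] = 0.42 M.
pH = -log(0.42) = 0.38

pH = 0.38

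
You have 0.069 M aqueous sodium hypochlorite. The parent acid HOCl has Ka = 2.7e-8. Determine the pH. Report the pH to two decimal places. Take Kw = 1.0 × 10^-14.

pH = 10.20

OCl- is the conjugate base of the weak acid HOCl.
Kb = Kw/Ka = 1.0×10^-14 / 2.7 × 10^-8 = 3.70 × 10^-7
From the ICE table, Kb = [OH-]²/(0.069 − [OH-]) = 3.70 × 10^-7.
Since Kb ≪ C₀, [OH-] ≈ √(Kb·C₀) = 1.60 × 10^-4 M.
pOH = 3.80, so pH = 14.00 − pOH = 10.20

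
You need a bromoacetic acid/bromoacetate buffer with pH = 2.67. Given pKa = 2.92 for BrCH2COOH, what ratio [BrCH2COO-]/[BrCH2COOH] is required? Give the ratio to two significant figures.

ratio = 0.56

pH = pKa + log(r) ⇒ log(r) = 2.67 − 2.92 = -0.25
r = [BrCH2COO-]/[BrCH2COOH] = 10^(-0.25) = 0.562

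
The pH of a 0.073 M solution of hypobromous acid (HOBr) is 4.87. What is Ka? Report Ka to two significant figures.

Ka = 2.5 × 10^-9

[H+] = 10^(-4.87) = 1.35 × 10^-5 M
At equilibrium [HA] = 0.073 − 1.35 × 10^-5 = 7.30 × 10^-2 M
Ka = [H+][A-]/[HA] = (1.35 × 10^-5)² / 7.30 × 10^-2 = 2.5 × 10^-9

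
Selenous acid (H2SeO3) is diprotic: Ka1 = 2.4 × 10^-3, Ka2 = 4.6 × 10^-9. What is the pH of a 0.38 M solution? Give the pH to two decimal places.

pH = 1.54

Since Ka1 ≫ Ka2, the first ionization dominates [H+].
Ka1 = x²/(0.38 − x) = 2.4 × 10^-3
Solving the quadratic: x = (−Ka1 + √(Ka1² + 4·Ka1·C₀))/2 = 2.90 × 10^-2 M
pH = −log(2.90 × 10^-2) = 1.54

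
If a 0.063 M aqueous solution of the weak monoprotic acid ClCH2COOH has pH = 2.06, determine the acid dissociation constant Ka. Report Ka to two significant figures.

[H+] = 10^(-2.06) = 8.71 × 10^-3 M
At equilibrium [HA] = 0.063 − 8.71 × 10^-3 = 5.43 × 10^-2 M
Ka = [H+][A-]/[HA] = (8.71 × 10^-3)² / 5.43 × 10^-2 = 1.4 × 10^-3

Ka = 1.4 × 10^-3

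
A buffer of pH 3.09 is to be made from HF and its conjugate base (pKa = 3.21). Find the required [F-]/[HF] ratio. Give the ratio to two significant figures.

ratio = 0.76

pH = pKa + log(r) ⇒ log(r) = 3.09 − 3.21 = -0.12
r = [F-]/[HF] = 10^(-0.12) = 0.759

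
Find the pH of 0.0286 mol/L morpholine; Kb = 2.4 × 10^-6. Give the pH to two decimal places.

C4H8ONH + H2O ⇌ C4H8ONH2+ + OH-
Kb = [OH-]²/(0.0286 − [OH-]) = 2.4 × 10^-6
Assume [OH-] ≪ 0.0286: [OH-] ≈ √(2.4 × 10^-6 × 0.0286) = 2.62 × 10^-4 M
([OH-]/C₀ = 0.92% < 5%, so the approximation holds.)
pOH = −log(2.62 × 10^-4) = 3.58; pH = 14.00 − 3.58 = 10.42

pH = 10.42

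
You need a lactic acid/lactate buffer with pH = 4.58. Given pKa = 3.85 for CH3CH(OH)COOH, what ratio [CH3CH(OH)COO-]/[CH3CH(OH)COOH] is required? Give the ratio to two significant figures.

ratio = 5.4

pH = pKa + log(r) ⇒ log(r) = 4.58 − 3.85 = +0.73
r = [CH3CH(OH)COO-]/[CH3CH(OH)COOH] = 10^(+0.73) = 5.37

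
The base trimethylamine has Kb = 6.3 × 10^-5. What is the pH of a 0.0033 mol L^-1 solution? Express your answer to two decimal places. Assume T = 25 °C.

pH = 10.63

(CH3)3N + H2O ⇌ (CH3)3NH+ + OH-
Kb = [OH-]²/(0.0033 − [OH-]) = 6.3 × 10^-5
Here C₀/Kb ≈ 52.4, so the small-[OH-] approximation fails. Use the quadratic:
[OH-] = [−6.3e-05 + √(6.3e-05² + 8.32e-07)]/2 = 4.26 × 10^-4 M
pOH = −log(4.26 × 10^-4) = 3.37; pH = 14.00 − 3.37 = 10.63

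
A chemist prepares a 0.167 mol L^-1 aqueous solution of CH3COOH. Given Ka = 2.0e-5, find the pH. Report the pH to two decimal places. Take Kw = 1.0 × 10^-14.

pH = 2.74

CH3COOH ⇌ CH3COO- + H+
From the ICE table, Ka = [H+]²/(0.167 − [H+]) = 2.0 × 10^-5.
Assume [H+] ≪ 0.167: [H+] ≈ √(2.0 × 10^-5 × 0.167) = 1.83 × 10^-3 M
Check: 1.1% ionized — well under 5%, approximation valid.
pH = −log[H+] = −log(1.83 × 10^-3) = 2.74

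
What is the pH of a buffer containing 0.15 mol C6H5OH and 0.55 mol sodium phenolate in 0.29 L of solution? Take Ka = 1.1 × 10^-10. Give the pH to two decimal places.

pH = 10.52

pKa = −log(1.1 × 10^-10) = 9.959
Henderson–Hasselbalch: pH = pKa + log([C6H5O-]/[C6H5OH]) = 9.959 + log(0.55/0.15)
pH = 9.959 + (+0.564) = 10.52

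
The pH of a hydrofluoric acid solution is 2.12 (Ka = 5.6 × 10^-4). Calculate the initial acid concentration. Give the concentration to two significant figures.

[H+] = 10^(-2.12) = 7.59 × 10^-3 M = x
Ka = x²/(C₀ − x) ⇒ C₀ = x + x²/Ka
C₀ = 7.59 × 10^-3 + (7.59 × 10^-3)²/(5.6 × 10^-4) = 1.10 × 10^-1 M

C₀ = 1.1 × 10^-1 M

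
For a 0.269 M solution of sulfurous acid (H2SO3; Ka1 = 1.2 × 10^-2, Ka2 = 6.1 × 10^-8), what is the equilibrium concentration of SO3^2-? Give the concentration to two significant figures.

6.1 × 10^-8 M

First ionization gives [H+] ≈ [HSO3-] = 5.11 × 10^-2 M.
Second step: Ka2 = [H+][SO3^2-]/[HSO3-] ≈ [SO3^2-] (since [H+] ≈ [HSO3-]).
So [SO3^2-] ≈ Ka2.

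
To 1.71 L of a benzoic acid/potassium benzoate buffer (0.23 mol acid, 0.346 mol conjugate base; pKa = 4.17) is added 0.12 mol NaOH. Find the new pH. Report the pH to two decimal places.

After neutralization: n(C6H5COOH) = 0.11 mol, n(C6H5COO-) = 0.466 mol.
Henderson–Hasselbalch with mole ratio 0.466/0.11: pH = 4.17 + (+0.627)

pH = 4.80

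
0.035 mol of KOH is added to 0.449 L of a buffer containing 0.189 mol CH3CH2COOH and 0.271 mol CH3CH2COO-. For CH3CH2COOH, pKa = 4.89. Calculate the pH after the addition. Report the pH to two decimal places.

pH = 5.19

OH- converts CH3CH2COOH to CH3CH2COO-: CH3CH2COOH → 0.154 mol, CH3CH2COO- → 0.306 mol.
pH = pKa + log(n_CH3CH2COO-/n_CH3CH2COOH) = 4.89 + log(0.306/0.154) = 4.89 + (+0.298)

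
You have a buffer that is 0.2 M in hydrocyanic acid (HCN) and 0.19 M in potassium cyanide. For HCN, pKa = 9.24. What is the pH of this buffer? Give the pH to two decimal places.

pH = 9.22

pH = pKa + log([A⁻]/[HA]) = 9.24 + log(0.19/0.2)
pH = 9.24 + (-0.022) = 9.22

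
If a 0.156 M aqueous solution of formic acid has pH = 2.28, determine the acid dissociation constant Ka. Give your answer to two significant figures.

Ka = 1.8 × 10^-4

[H+] = 10^(-2.28) = 5.25 × 10^-3 M
At equilibrium [HA] = 0.156 − 5.25 × 10^-3 = 1.51 × 10^-1 M
Ka = [H+][A-]/[HA] = (5.25 × 10^-3)² / 1.51 × 10^-1 = 1.8 × 10^-4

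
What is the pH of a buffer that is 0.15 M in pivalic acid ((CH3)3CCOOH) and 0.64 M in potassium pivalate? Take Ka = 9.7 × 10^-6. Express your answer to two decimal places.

pH = 5.64

pKa = −log(9.7 × 10^-6) = 5.013
Using pH = pKa + log([base]/[acid]) with [base]/[acid] = 0.64/0.15:
pH = 5.013 + (+0.630) = 5.64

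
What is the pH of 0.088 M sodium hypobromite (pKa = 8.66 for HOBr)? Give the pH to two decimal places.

pH = 10.80

OBr- is the conjugate base of the weak acid HOBr.
Ka = 10^(−8.66) = 2.19 × 10^-9
Kb = Kw/Ka = 1.0×10^-14 / 2.19 × 10^-9 = 4.57 × 10^-6
Kb = x²/(0.088 − x) = 4.57 × 10^-6
Since Kb ≪ C₀, x ≈ √(Kb·C₀) = 6.34 × 10^-4 M.
(x/C₀ = 0.72% < 5%, so the approximation holds.)
pOH = 3.20, so pH = 14.00 − pOH = 10.80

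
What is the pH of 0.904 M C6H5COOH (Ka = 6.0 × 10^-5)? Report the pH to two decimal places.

pH = 2.13

C6H5COOH ⇌ C6H5COO- + H+
From the ICE table, Ka = [H+]²/(0.904 − [H+]) = 6.0 × 10^-5.
Since Ka ≪ C₀, [H+] ≈ √(Ka·C₀) = 7.36 × 10^-3 M.
pH = −log(7.36 × 10^-3) = 2.13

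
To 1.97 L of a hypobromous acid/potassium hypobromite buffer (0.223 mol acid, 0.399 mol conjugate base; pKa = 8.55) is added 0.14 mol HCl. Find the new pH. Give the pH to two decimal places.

pH = 8.40

After neutralization: n(HOBr) = 0.363 mol, n(OBr-) = 0.259 mol.
Henderson–Hasselbalch with mole ratio 0.259/0.363: pH = 8.55 + (-0.147)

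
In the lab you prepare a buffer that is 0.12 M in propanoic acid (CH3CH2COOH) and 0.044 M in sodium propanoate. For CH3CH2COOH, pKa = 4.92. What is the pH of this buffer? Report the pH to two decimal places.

Henderson–Hasselbalch: pH = pKa + log([CH3CH2COO-]/[CH3CH2COOH]) = 4.92 + log(0.044/0.12)
pH = 4.92 + (-0.436) = 4.48

pH = 4.48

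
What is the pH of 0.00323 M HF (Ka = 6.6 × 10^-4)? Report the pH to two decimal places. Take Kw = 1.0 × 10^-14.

HF ⇌ F- + H+
Let x = [H+] at equilibrium. Ka = x²/(0.00323 − x).
Here C₀/Ka ≈ 4.89, so the small-x approximation fails. Use the quadratic:
x = (−Ka + √(Ka² + 4·Ka·C₀))/2 = 1.17 × 10^-3 M
pH = −log(1.17 × 10^-3) = 2.93

pH = 2.93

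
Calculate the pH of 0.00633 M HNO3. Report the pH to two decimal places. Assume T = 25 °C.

HNO3 is a strong acid and dissociates completely, so [H+] = 0.00633 M.
pH = -log(0.00633) = 2.20

pH = 2.20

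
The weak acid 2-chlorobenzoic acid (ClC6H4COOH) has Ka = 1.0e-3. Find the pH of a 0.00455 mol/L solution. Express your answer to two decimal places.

pH = 2.77

ClC6H4COOH ⇌ ClC6H4COO- + H+
Let x = [H+] at equilibrium. Ka = x²/(0.00455 − x).
x is not negligible relative to C₀; solve x² + 0.001·x − 4.55e-06 = 0.
x = (−Ka + √(Ka² + 4·Ka·C₀))/2 = 1.69 × 10^-3 M
pH = −log[H+] = −log(1.69 × 10^-3) = 2.77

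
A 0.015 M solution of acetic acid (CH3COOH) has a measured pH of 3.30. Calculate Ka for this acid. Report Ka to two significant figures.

[H+] = 10^(-3.30) = 5.01 × 10^-4 M
At equilibrium [HA] = 0.015 − 5.01 × 10^-4 = 1.45 × 10^-2 M
Ka = [H+][A-]/[HA] = (5.01 × 10^-4)² / 1.45 × 10^-2 = 1.7 × 10^-5

Ka = 1.7 × 10^-5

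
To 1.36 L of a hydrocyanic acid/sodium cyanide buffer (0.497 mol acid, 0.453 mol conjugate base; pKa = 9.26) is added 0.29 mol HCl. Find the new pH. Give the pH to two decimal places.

pH = 8.58

After neutralization: n(HCN) = 0.787 mol, n(CN-) = 0.163 mol.
Henderson–Hasselbalch with mole ratio 0.163/0.787: pH = 9.26 + (-0.684)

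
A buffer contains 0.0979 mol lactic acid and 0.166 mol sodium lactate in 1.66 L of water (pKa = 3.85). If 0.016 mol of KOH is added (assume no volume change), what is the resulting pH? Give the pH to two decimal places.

OH- converts CH3CH(OH)COOH to CH3CH(OH)COO-: CH3CH(OH)COOH → 0.0819 mol, CH3CH(OH)COO- → 0.182 mol.
Henderson–Hasselbalch with mole ratio 0.182/0.0819: pH = 3.85 + (+0.347)

pH = 4.20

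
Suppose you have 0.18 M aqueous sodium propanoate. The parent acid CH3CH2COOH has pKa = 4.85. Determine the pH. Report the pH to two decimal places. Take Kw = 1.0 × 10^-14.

CH3CH2COO- is the conjugate base of the weak acid CH3CH2COOH.
Ka = 10^(−4.85) = 1.41 × 10^-5
Kb = Kw/Ka = 1.0×10^-14 / 1.41 × 10^-5 = 7.09 × 10^-10
Let x = [OH-] at equilibrium. Kb = x²/(0.18 − x).
Since Kb ≪ C₀, x ≈ √(Kb·C₀) = 1.13 × 10^-5 M.
pOH = 4.95, so pH = 14.00 − pOH = 9.05

pH = 9.05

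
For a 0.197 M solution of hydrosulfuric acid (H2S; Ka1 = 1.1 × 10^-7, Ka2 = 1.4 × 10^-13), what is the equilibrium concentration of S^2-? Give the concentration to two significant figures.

First ionization gives [H+] ≈ [HS-] = 1.47 × 10^-4 M.
Second step: Ka2 = [H+][S^2-]/[HS-] ≈ [S^2-] (since [H+] ≈ [HS-]).
So [S^2-] ≈ Ka2.

1.4 × 10^-13 M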